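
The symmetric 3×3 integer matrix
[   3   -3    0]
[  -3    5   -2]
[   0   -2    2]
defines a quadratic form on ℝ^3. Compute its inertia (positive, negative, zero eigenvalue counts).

Answer: (2, 0, 1)

Derivation:
step 0: pivot 3 → sign +
step 1: pivot 2 → sign +
step 2: row/col 2 already zero → sign 0
signature = (2, 0, 1)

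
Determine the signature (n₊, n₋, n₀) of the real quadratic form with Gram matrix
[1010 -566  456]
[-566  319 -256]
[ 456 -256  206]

Answer: (3, 0, 0)

Derivation:
step 0: pivot 1010 → sign +
step 1: pivot 917/505 → sign +
step 2: pivot 6/917 → sign +
signature = (3, 0, 0)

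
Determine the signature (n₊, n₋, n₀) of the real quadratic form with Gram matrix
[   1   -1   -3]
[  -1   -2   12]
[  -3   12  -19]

step 0: pivot 1 → sign +
step 1: pivot -3 → sign −
step 2: pivot -1 → sign −
signature = (1, 2, 0)

Answer: (1, 2, 0)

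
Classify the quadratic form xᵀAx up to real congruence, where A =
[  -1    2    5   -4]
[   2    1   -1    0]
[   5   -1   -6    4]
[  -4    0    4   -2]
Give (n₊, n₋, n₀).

Answer: (3, 1, 0)

Derivation:
step 0: pivot -1 → sign −
step 1: pivot 5 → sign +
step 2: pivot 14/5 → sign +
step 3: pivot 2/7 → sign +
signature = (3, 1, 0)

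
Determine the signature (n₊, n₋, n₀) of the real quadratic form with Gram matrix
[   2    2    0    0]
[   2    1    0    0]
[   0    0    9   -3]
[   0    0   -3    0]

Answer: (2, 2, 0)

Derivation:
step 0: pivot 2 → sign +
step 1: pivot -1 → sign −
step 2: pivot 9 → sign +
step 3: pivot -1 → sign −
signature = (2, 2, 0)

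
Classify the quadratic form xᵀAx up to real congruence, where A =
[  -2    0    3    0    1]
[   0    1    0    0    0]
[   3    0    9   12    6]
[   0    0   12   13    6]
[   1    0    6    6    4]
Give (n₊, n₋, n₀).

Answer: (4, 1, 0)

Derivation:
step 0: pivot -2 → sign −
step 1: pivot 1 → sign +
step 2: pivot 27/2 → sign +
step 3: pivot 7/3 → sign +
step 4: pivot 1/7 → sign +
signature = (4, 1, 0)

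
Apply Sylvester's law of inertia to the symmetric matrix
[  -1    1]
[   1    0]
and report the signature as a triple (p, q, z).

step 0: pivot -1 → sign −
step 1: pivot 1 → sign +
signature = (1, 1, 0)

Answer: (1, 1, 0)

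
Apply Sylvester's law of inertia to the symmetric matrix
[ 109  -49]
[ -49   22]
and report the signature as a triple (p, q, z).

step 0: pivot 109 → sign +
step 1: pivot -3/109 → sign −
signature = (1, 1, 0)

Answer: (1, 1, 0)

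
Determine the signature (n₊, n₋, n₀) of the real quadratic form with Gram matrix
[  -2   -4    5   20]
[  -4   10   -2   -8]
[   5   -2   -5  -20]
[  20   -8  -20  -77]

Answer: (2, 2, 0)

Derivation:
step 0: pivot -2 → sign −
step 1: pivot 18 → sign +
step 2: pivot -1/2 → sign −
step 3: pivot 3 → sign +
signature = (2, 2, 0)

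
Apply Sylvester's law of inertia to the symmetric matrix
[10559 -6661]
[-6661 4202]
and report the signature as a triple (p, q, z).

Answer: (1, 1, 0)

Derivation:
step 0: pivot 10559 → sign +
step 1: pivot -3/10559 → sign −
signature = (1, 1, 0)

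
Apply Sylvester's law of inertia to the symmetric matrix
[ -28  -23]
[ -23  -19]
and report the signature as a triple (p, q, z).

step 0: pivot -28 → sign −
step 1: pivot -3/28 → sign −
signature = (0, 2, 0)

Answer: (0, 2, 0)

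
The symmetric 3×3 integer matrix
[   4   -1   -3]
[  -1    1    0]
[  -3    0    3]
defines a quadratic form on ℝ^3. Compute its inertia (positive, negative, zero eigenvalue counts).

step 0: pivot 4 → sign +
step 1: pivot 3/4 → sign +
step 2: row/col 2 already zero → sign 0
signature = (2, 0, 1)

Answer: (2, 0, 1)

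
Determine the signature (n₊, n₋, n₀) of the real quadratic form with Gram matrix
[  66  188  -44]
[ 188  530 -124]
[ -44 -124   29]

Answer: (1, 2, 0)

Derivation:
step 0: pivot 66 → sign +
step 1: pivot -182/33 → sign −
step 2: pivot -1/91 → sign −
signature = (1, 2, 0)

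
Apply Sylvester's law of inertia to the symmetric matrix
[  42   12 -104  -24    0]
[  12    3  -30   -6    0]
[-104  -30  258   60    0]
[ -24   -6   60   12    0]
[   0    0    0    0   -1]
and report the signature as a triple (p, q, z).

step 0: pivot 42 → sign +
step 1: pivot -3/7 → sign −
step 2: pivot 2/3 → sign +
step 3: pivot -1 → sign −
step 4: row/col 4 already zero → sign 0
signature = (2, 2, 1)

Answer: (2, 2, 1)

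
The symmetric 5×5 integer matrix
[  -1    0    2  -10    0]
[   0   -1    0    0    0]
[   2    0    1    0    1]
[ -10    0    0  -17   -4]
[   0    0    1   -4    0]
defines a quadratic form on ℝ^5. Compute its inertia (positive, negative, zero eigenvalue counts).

step 0: pivot -1 → sign −
step 1: pivot -1 → sign −
step 2: pivot 5 → sign +
step 3: pivot 3 → sign +
step 4: pivot -1/5 → sign −
signature = (2, 3, 0)

Answer: (2, 3, 0)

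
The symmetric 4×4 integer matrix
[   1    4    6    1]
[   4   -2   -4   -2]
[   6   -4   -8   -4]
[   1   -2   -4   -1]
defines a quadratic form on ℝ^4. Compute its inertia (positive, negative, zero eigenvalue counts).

Answer: (2, 2, 0)

Derivation:
step 0: pivot 1 → sign +
step 1: pivot -18 → sign −
step 2: pivot -4/9 → sign −
step 3: pivot 1 → sign +
signature = (2, 2, 0)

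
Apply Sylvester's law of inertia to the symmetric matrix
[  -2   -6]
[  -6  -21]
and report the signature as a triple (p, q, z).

step 0: pivot -2 → sign −
step 1: pivot -3 → sign −
signature = (0, 2, 0)

Answer: (0, 2, 0)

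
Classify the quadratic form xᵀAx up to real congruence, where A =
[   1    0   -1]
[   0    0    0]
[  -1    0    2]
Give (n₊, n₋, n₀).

Answer: (2, 0, 1)

Derivation:
step 0: pivot 1 → sign +
step 1: pivot 1 → sign +
step 2: row/col 2 already zero → sign 0
signature = (2, 0, 1)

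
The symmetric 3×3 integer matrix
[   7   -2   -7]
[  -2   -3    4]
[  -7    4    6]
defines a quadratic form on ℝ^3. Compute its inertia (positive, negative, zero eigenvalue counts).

step 0: pivot 7 → sign +
step 1: pivot -25/7 → sign −
step 2: pivot 3/25 → sign +
signature = (2, 1, 0)

Answer: (2, 1, 0)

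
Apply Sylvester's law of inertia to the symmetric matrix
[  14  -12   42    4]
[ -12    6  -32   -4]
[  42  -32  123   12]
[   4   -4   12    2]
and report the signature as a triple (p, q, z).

Answer: (3, 1, 0)

Derivation:
step 0: pivot 14 → sign +
step 1: pivot -30/7 → sign −
step 2: pivot 11/15 → sign +
step 3: pivot 6/11 → sign +
signature = (3, 1, 0)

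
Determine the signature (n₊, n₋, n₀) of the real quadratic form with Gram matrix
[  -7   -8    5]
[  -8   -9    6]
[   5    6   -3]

step 0: pivot -7 → sign −
step 1: pivot 1/7 → sign +
step 2: row/col 2 already zero → sign 0
signature = (1, 1, 1)

Answer: (1, 1, 1)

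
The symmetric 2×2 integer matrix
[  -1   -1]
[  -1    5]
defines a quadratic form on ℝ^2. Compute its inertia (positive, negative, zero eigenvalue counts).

Answer: (1, 1, 0)

Derivation:
step 0: pivot -1 → sign −
step 1: pivot 6 → sign +
signature = (1, 1, 0)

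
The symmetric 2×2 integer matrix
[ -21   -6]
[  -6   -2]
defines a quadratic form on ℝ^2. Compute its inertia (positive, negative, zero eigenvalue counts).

Answer: (0, 2, 0)

Derivation:
step 0: pivot -21 → sign −
step 1: pivot -2/7 → sign −
signature = (0, 2, 0)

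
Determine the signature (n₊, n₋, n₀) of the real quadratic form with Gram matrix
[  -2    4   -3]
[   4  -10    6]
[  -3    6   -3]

step 0: pivot -2 → sign −
step 1: pivot -2 → sign −
step 2: pivot 3/2 → sign +
signature = (1, 2, 0)

Answer: (1, 2, 0)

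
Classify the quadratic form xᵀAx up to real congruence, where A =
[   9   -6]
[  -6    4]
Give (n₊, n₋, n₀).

Answer: (1, 0, 1)

Derivation:
step 0: pivot 9 → sign +
step 1: row/col 1 already zero → sign 0
signature = (1, 0, 1)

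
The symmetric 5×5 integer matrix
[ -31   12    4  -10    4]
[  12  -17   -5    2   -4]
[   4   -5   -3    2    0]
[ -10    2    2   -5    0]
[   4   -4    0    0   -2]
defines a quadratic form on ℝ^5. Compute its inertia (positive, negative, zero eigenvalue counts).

Answer: (0, 5, 0)

Derivation:
step 0: pivot -31 → sign −
step 1: pivot -383/31 → sign −
step 2: pivot -582/383 → sign −
step 3: pivot -143/291 → sign −
step 4: pivot -6/143 → sign −
signature = (0, 5, 0)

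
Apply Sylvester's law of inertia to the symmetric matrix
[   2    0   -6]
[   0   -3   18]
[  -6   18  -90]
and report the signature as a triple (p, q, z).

step 0: pivot 2 → sign +
step 1: pivot -3 → sign −
step 2: row/col 2 already zero → sign 0
signature = (1, 1, 1)

Answer: (1, 1, 1)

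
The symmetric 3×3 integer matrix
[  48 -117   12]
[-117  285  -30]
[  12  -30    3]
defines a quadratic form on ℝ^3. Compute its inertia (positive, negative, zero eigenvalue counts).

step 0: pivot 48 → sign +
step 1: pivot -3/16 → sign −
step 2: pivot 3 → sign +
signature = (2, 1, 0)

Answer: (2, 1, 0)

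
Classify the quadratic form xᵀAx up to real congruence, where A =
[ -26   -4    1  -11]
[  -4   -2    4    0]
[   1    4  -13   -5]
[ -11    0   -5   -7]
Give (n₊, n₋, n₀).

step 0: pivot -26 → sign −
step 1: pivot -18/13 → sign −
step 2: pivot -41/18 → sign −
step 3: pivot -2/41 → sign −
signature = (0, 4, 0)

Answer: (0, 4, 0)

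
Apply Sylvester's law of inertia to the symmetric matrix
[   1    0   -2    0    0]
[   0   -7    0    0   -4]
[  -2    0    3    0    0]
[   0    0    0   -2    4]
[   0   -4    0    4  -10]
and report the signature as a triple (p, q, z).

step 0: pivot 1 → sign +
step 1: pivot -7 → sign −
step 2: pivot -1 → sign −
step 3: pivot -2 → sign −
step 4: pivot 2/7 → sign +
signature = (2, 3, 0)

Answer: (2, 3, 0)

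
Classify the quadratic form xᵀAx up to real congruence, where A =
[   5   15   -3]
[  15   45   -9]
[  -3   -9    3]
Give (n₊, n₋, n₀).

step 0: pivot 5 → sign +
step 1: pivot 6/5 → sign +
step 2: row/col 2 already zero → sign 0
signature = (2, 0, 1)

Answer: (2, 0, 1)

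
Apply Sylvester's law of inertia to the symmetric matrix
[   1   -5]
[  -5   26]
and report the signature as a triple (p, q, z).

step 0: pivot 1 → sign +
step 1: pivot 1 → sign +
signature = (2, 0, 0)

Answer: (2, 0, 0)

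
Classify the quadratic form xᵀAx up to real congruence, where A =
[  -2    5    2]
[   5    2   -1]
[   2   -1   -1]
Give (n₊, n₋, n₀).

Answer: (1, 2, 0)

Derivation:
step 0: pivot -2 → sign −
step 1: pivot 29/2 → sign +
step 2: pivot -3/29 → sign −
signature = (1, 2, 0)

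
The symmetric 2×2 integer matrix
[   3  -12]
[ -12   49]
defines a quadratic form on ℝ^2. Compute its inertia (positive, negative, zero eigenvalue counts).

Answer: (2, 0, 0)

Derivation:
step 0: pivot 3 → sign +
step 1: pivot 1 → sign +
signature = (2, 0, 0)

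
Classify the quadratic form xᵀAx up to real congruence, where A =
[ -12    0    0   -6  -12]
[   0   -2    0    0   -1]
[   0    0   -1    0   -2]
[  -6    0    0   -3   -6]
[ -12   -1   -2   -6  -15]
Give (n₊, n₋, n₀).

step 0: pivot -12 → sign −
step 1: pivot -2 → sign −
step 2: pivot -1 → sign −
step 3: pivot 3/2 → sign +
step 4: row/col 4 already zero → sign 0
signature = (1, 3, 1)

Answer: (1, 3, 1)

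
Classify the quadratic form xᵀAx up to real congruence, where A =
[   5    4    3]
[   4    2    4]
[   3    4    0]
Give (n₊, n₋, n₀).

Answer: (2, 1, 0)

Derivation:
step 0: pivot 5 → sign +
step 1: pivot -6/5 → sign −
step 2: pivot 1/3 → sign +
signature = (2, 1, 0)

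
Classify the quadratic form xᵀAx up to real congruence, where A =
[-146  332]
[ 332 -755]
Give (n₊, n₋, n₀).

step 0: pivot -146 → sign −
step 1: pivot -3/73 → sign −
signature = (0, 2, 0)

Answer: (0, 2, 0)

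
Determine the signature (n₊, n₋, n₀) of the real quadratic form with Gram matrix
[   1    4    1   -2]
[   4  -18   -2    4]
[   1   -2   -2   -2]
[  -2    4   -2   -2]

step 0: pivot 1 → sign +
step 1: pivot -34 → sign −
step 2: pivot -33/17 → sign −
step 3: pivot 6/11 → sign +
signature = (2, 2, 0)

Answer: (2, 2, 0)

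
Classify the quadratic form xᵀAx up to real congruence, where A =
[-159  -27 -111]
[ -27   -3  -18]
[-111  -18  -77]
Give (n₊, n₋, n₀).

step 0: pivot -159 → sign −
step 1: pivot 84/53 → sign +
step 2: pivot 1/28 → sign +
signature = (2, 1, 0)

Answer: (2, 1, 0)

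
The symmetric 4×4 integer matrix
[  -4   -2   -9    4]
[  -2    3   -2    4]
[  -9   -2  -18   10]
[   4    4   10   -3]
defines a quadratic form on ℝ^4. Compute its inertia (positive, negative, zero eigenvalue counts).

step 0: pivot -4 → sign −
step 1: pivot 4 → sign +
step 2: pivot 11/16 → sign +
step 3: pivot -1/11 → sign −
signature = (2, 2, 0)

Answer: (2, 2, 0)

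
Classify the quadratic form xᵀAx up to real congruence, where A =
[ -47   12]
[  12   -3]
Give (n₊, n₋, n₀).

step 0: pivot -47 → sign −
step 1: pivot 3/47 → sign +
signature = (1, 1, 0)

Answer: (1, 1, 0)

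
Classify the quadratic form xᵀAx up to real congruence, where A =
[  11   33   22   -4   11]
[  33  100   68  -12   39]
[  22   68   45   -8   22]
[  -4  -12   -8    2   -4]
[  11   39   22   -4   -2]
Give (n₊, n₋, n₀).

step 0: pivot 11 → sign +
step 1: pivot 1 → sign +
step 2: pivot -3 → sign −
step 3: pivot 6/11 → sign +
step 4: pivot -1 → sign −
signature = (3, 2, 0)

Answer: (3, 2, 0)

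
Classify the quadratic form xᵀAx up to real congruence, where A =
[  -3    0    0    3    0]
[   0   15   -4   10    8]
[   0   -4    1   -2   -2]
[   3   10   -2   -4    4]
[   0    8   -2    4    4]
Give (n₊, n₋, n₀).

Answer: (1, 3, 1)

Derivation:
step 0: pivot -3 → sign −
step 1: pivot 15 → sign +
step 2: pivot -1/15 → sign −
step 3: pivot -1 → sign −
step 4: row/col 4 already zero → sign 0
signature = (1, 3, 1)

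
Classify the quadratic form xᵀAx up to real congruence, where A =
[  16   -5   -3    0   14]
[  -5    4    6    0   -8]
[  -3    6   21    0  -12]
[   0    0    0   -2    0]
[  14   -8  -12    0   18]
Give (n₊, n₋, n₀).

Answer: (4, 1, 0)

Derivation:
step 0: pivot 16 → sign +
step 1: pivot 39/16 → sign +
step 2: pivot 129/13 → sign +
step 3: pivot -2 → sign −
step 4: pivot 2/129 → sign +
signature = (4, 1, 0)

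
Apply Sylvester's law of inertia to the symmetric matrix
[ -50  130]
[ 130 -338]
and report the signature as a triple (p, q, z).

Answer: (0, 1, 1)

Derivation:
step 0: pivot -50 → sign −
step 1: row/col 1 already zero → sign 0
signature = (0, 1, 1)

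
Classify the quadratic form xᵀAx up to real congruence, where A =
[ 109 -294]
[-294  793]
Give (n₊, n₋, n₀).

Answer: (2, 0, 0)

Derivation:
step 0: pivot 109 → sign +
step 1: pivot 1/109 → sign +
signature = (2, 0, 0)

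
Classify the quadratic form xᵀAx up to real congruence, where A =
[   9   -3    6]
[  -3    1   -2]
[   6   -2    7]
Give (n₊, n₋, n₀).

Answer: (2, 0, 1)

Derivation:
step 0: pivot 9 → sign +
step 1: pivot 3 → sign +
step 2: row/col 2 already zero → sign 0
signature = (2, 0, 1)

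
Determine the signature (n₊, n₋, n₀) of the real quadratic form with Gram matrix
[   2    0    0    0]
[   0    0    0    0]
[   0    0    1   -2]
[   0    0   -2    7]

step 0: pivot 2 → sign +
step 1: pivot 1 → sign +
step 2: pivot 3 → sign +
step 3: row/col 3 already zero → sign 0
signature = (3, 0, 1)

Answer: (3, 0, 1)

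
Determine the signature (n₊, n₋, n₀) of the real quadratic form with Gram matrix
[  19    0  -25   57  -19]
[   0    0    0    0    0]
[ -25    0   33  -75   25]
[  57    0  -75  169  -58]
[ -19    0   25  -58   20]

Answer: (3, 1, 1)

Derivation:
step 0: pivot 19 → sign +
step 1: pivot 2/19 → sign +
step 2: pivot -2 → sign −
step 3: pivot 3/2 → sign +
step 4: row/col 4 already zero → sign 0
signature = (3, 1, 1)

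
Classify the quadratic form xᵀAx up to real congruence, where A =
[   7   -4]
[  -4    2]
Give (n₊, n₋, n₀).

Answer: (1, 1, 0)

Derivation:
step 0: pivot 7 → sign +
step 1: pivot -2/7 → sign −
signature = (1, 1, 0)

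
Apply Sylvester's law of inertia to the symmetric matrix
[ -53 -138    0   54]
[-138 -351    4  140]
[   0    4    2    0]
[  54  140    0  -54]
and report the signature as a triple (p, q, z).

step 0: pivot -53 → sign −
step 1: pivot 441/53 → sign +
step 2: pivot 34/441 → sign +
step 3: pivot -2/17 → sign −
signature = (2, 2, 0)

Answer: (2, 2, 0)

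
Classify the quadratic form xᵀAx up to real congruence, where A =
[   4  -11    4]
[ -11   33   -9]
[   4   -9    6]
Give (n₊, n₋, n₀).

step 0: pivot 4 → sign +
step 1: pivot 11/4 → sign +
step 2: pivot 6/11 → sign +
signature = (3, 0, 0)

Answer: (3, 0, 0)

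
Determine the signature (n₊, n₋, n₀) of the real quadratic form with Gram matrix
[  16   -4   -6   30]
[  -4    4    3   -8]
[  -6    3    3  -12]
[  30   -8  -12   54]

step 0: pivot 16 → sign +
step 1: pivot 3 → sign +
step 2: pivot -7/3 → sign −
step 3: pivot 3/28 → sign +
signature = (3, 1, 0)

Answer: (3, 1, 0)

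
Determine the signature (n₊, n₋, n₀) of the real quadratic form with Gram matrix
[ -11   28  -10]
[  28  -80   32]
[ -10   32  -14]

Answer: (0, 2, 1)

Derivation:
step 0: pivot -11 → sign −
step 1: pivot -96/11 → sign −
step 2: row/col 2 already zero → sign 0
signature = (0, 2, 1)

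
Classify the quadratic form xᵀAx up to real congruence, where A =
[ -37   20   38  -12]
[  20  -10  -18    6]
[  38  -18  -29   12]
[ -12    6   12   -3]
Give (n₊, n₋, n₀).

Answer: (2, 2, 0)

Derivation:
step 0: pivot -37 → sign −
step 1: pivot 30/37 → sign +
step 2: pivot 31/15 → sign +
step 3: pivot -3/31 → sign −
signature = (2, 2, 0)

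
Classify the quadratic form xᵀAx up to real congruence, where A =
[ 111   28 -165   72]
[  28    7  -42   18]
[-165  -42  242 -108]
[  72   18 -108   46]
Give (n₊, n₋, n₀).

step 0: pivot 111 → sign +
step 1: pivot -7/111 → sign −
step 2: pivot -1 → sign −
step 3: pivot -2/7 → sign −
signature = (1, 3, 0)

Answer: (1, 3, 0)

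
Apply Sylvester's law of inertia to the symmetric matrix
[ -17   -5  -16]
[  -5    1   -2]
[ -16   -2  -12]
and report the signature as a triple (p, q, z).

step 0: pivot -17 → sign −
step 1: pivot 42/17 → sign +
step 2: pivot 2/21 → sign +
signature = (2, 1, 0)

Answer: (2, 1, 0)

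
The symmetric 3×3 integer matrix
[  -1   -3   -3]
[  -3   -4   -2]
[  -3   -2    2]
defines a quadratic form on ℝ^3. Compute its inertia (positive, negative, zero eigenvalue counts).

step 0: pivot -1 → sign −
step 1: pivot 5 → sign +
step 2: pivot 6/5 → sign +
signature = (2, 1, 0)

Answer: (2, 1, 0)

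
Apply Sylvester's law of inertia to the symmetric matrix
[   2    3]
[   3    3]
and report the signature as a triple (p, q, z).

Answer: (1, 1, 0)

Derivation:
step 0: pivot 2 → sign +
step 1: pivot -3/2 → sign −
signature = (1, 1, 0)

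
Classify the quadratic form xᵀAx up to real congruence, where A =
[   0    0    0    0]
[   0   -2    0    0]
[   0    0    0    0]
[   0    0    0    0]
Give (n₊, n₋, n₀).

Answer: (0, 1, 3)

Derivation:
step 0: pivot -2 → sign −
step 1: row/col 1 already zero → sign 0
step 2: row/col 2 already zero → sign 0
step 3: row/col 3 already zero → sign 0
signature = (0, 1, 3)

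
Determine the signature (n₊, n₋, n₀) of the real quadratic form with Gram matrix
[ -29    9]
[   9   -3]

Answer: (0, 2, 0)

Derivation:
step 0: pivot -29 → sign −
step 1: pivot -6/29 → sign −
signature = (0, 2, 0)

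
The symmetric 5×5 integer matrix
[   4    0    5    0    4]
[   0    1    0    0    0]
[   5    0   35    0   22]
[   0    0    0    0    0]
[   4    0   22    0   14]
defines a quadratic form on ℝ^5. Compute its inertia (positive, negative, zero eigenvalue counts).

step 0: pivot 4 → sign +
step 1: pivot 1 → sign +
step 2: pivot 115/4 → sign +
step 3: pivot -6/115 → sign −
step 4: row/col 4 already zero → sign 0
signature = (3, 1, 1)

Answer: (3, 1, 1)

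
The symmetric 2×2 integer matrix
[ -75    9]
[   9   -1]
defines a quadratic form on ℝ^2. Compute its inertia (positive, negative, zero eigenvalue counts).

Answer: (1, 1, 0)

Derivation:
step 0: pivot -75 → sign −
step 1: pivot 2/25 → sign +
signature = (1, 1, 0)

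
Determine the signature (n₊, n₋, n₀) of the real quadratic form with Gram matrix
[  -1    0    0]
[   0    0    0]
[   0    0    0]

step 0: pivot -1 → sign −
step 1: row/col 1 already zero → sign 0
step 2: row/col 2 already zero → sign 0
signature = (0, 1, 2)

Answer: (0, 1, 2)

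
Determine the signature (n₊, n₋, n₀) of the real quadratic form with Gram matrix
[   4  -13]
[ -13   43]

Answer: (2, 0, 0)

Derivation:
step 0: pivot 4 → sign +
step 1: pivot 3/4 → sign +
signature = (2, 0, 0)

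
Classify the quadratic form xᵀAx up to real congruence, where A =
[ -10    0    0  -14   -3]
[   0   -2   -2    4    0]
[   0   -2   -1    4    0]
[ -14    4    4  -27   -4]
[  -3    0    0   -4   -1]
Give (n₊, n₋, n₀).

step 0: pivot -10 → sign −
step 1: pivot -2 → sign −
step 2: pivot 1 → sign +
step 3: pivot 3/5 → sign +
step 4: pivot -1/6 → sign −
signature = (2, 3, 0)

Answer: (2, 3, 0)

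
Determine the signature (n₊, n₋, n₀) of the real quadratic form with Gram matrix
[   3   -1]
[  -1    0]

Answer: (1, 1, 0)

Derivation:
step 0: pivot 3 → sign +
step 1: pivot -1/3 → sign −
signature = (1, 1, 0)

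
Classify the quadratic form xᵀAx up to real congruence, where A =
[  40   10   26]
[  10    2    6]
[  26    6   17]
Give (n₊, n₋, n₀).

step 0: pivot 40 → sign +
step 1: pivot -1/2 → sign −
step 2: pivot 3/5 → sign +
signature = (2, 1, 0)

Answer: (2, 1, 0)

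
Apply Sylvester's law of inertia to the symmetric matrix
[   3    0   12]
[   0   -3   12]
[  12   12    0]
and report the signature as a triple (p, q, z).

step 0: pivot 3 → sign +
step 1: pivot -3 → sign −
step 2: row/col 2 already zero → sign 0
signature = (1, 1, 1)

Answer: (1, 1, 1)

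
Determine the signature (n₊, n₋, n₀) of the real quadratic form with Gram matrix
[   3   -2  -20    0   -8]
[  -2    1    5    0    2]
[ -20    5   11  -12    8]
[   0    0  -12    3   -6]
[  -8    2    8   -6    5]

Answer: (3, 2, 0)

Derivation:
step 0: pivot 3 → sign +
step 1: pivot -1/3 → sign −
step 2: pivot 86 → sign +
step 3: pivot 57/43 → sign +
step 4: pivot -3/19 → sign −
signature = (3, 2, 0)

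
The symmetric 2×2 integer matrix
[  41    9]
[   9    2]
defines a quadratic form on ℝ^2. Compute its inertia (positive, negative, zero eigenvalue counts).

step 0: pivot 41 → sign +
step 1: pivot 1/41 → sign +
signature = (2, 0, 0)

Answer: (2, 0, 0)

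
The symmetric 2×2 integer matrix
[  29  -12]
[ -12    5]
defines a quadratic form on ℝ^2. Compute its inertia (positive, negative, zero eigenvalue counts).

Answer: (2, 0, 0)

Derivation:
step 0: pivot 29 → sign +
step 1: pivot 1/29 → sign +
signature = (2, 0, 0)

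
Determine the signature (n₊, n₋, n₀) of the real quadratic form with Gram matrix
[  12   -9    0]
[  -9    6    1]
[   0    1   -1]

Answer: (2, 1, 0)

Derivation:
step 0: pivot 12 → sign +
step 1: pivot -3/4 → sign −
step 2: pivot 1/3 → sign +
signature = (2, 1, 0)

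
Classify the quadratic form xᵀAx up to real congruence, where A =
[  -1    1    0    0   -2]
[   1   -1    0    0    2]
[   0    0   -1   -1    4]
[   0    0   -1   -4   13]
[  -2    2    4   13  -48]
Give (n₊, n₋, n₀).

step 0: pivot -1 → sign −
step 1: pivot -1 → sign −
step 2: pivot -3 → sign −
step 3: pivot -1 → sign −
step 4: row/col 4 already zero → sign 0
signature = (0, 4, 1)

Answer: (0, 4, 1)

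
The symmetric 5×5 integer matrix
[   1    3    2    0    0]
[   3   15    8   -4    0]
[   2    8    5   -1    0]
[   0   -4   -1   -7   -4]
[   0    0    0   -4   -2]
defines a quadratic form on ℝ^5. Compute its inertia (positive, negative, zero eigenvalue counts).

step 0: pivot 1 → sign +
step 1: pivot 6 → sign +
step 2: pivot 1/3 → sign +
step 3: pivot -10 → sign −
step 4: pivot -2/5 → sign −
signature = (3, 2, 0)

Answer: (3, 2, 0)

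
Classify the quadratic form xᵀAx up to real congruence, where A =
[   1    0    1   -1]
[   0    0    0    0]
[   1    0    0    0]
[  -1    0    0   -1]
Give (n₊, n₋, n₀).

Answer: (1, 2, 1)

Derivation:
step 0: pivot 1 → sign +
step 1: pivot -1 → sign −
step 2: pivot -1 → sign −
step 3: row/col 3 already zero → sign 0
signature = (1, 2, 1)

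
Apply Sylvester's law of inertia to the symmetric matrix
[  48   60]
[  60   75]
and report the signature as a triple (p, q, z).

step 0: pivot 48 → sign +
step 1: row/col 1 already zero → sign 0
signature = (1, 0, 1)

Answer: (1, 0, 1)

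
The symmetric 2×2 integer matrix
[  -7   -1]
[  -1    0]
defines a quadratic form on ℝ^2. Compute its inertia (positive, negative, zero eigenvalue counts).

Answer: (1, 1, 0)

Derivation:
step 0: pivot -7 → sign −
step 1: pivot 1/7 → sign +
signature = (1, 1, 0)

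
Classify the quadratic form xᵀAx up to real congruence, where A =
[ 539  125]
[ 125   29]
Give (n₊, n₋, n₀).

Answer: (2, 0, 0)

Derivation:
step 0: pivot 539 → sign +
step 1: pivot 6/539 → sign +
signature = (2, 0, 0)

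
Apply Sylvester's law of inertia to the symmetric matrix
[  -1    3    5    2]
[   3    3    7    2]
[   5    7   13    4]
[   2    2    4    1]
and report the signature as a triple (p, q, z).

step 0: pivot -1 → sign −
step 1: pivot 12 → sign +
step 2: pivot -7/3 → sign −
step 3: pivot -1/7 → sign −
signature = (1, 3, 0)

Answer: (1, 3, 0)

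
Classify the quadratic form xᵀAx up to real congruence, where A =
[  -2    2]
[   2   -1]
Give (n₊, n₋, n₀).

Answer: (1, 1, 0)

Derivation:
step 0: pivot -2 → sign −
step 1: pivot 1 → sign +
signature = (1, 1, 0)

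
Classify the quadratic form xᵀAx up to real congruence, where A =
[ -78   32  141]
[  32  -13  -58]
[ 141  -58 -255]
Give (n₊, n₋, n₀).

step 0: pivot -78 → sign −
step 1: pivot 5/39 → sign +
step 2: pivot -3/10 → sign −
signature = (1, 2, 0)

Answer: (1, 2, 0)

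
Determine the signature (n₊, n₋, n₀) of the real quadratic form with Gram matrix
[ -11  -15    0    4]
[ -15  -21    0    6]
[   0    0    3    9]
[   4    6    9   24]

step 0: pivot -11 → sign −
step 1: pivot -6/11 → sign −
step 2: pivot 3 → sign +
step 3: pivot -1 → sign −
signature = (1, 3, 0)

Answer: (1, 3, 0)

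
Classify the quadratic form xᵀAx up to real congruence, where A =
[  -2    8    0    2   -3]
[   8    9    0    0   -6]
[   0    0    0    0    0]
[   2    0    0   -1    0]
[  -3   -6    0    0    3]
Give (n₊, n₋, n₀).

step 0: pivot -2 → sign −
step 1: pivot 41 → sign +
step 2: pivot -23/41 → sign −
step 3: pivot 3/46 → sign +
step 4: row/col 4 already zero → sign 0
signature = (2, 2, 1)

Answer: (2, 2, 1)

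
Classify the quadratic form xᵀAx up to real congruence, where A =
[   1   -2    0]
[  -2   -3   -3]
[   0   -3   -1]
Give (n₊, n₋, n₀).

step 0: pivot 1 → sign +
step 1: pivot -7 → sign −
step 2: pivot 2/7 → sign +
signature = (2, 1, 0)

Answer: (2, 1, 0)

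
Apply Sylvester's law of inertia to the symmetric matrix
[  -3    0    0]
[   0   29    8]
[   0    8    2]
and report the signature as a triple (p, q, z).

Answer: (1, 2, 0)

Derivation:
step 0: pivot -3 → sign −
step 1: pivot 29 → sign +
step 2: pivot -6/29 → sign −
signature = (1, 2, 0)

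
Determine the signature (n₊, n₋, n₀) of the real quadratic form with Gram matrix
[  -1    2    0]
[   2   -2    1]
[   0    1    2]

Answer: (2, 1, 0)

Derivation:
step 0: pivot -1 → sign −
step 1: pivot 2 → sign +
step 2: pivot 3/2 → sign +
signature = (2, 1, 0)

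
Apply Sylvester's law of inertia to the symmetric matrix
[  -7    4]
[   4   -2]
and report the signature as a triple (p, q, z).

step 0: pivot -7 → sign −
step 1: pivot 2/7 → sign +
signature = (1, 1, 0)

Answer: (1, 1, 0)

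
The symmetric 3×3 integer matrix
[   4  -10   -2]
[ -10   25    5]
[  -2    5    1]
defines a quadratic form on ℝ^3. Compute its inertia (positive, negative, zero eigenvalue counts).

Answer: (1, 0, 2)

Derivation:
step 0: pivot 4 → sign +
step 1: row/col 1 already zero → sign 0
step 2: row/col 2 already zero → sign 0
signature = (1, 0, 2)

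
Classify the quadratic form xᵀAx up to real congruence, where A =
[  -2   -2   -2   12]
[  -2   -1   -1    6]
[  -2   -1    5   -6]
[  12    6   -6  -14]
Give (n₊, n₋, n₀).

Answer: (2, 2, 0)

Derivation:
step 0: pivot -2 → sign −
step 1: pivot 1 → sign +
step 2: pivot 6 → sign +
step 3: pivot -2 → sign −
signature = (2, 2, 0)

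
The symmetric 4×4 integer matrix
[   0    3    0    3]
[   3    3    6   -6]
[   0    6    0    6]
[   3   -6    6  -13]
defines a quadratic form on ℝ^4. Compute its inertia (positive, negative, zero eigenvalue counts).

step 0: pivot 3 → sign +
step 1: pivot -3 → sign −
step 2: pivot 2 → sign +
step 3: row/col 3 already zero → sign 0
signature = (2, 1, 1)

Answer: (2, 1, 1)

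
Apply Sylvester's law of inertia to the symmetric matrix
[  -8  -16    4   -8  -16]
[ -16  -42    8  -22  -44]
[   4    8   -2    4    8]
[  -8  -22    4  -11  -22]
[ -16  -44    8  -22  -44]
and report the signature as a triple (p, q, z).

Answer: (1, 2, 2)

Derivation:
step 0: pivot -8 → sign −
step 1: pivot -10 → sign −
step 2: pivot 3/5 → sign +
step 3: row/col 3 already zero → sign 0
step 4: row/col 4 already zero → sign 0
signature = (1, 2, 2)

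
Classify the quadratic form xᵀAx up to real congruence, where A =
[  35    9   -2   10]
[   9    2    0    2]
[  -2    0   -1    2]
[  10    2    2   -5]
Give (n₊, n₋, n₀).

Answer: (2, 2, 0)

Derivation:
step 0: pivot 35 → sign +
step 1: pivot -11/35 → sign −
step 2: pivot -3/11 → sign −
step 3: pivot 3 → sign +
signature = (2, 2, 0)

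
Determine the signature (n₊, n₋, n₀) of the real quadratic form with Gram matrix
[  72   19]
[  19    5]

step 0: pivot 72 → sign +
step 1: pivot -1/72 → sign −
signature = (1, 1, 0)

Answer: (1, 1, 0)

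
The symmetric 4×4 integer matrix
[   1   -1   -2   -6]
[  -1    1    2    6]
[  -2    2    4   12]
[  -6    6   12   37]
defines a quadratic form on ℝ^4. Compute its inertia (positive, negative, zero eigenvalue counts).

Answer: (2, 0, 2)

Derivation:
step 0: pivot 1 → sign +
step 1: pivot 1 → sign +
step 2: row/col 2 already zero → sign 0
step 3: row/col 3 already zero → sign 0
signature = (2, 0, 2)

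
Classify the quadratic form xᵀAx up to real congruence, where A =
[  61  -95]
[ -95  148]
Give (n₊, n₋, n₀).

step 0: pivot 61 → sign +
step 1: pivot 3/61 → sign +
signature = (2, 0, 0)

Answer: (2, 0, 0)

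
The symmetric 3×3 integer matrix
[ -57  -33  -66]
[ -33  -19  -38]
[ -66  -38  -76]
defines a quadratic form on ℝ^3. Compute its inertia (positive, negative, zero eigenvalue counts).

Answer: (1, 1, 1)

Derivation:
step 0: pivot -57 → sign −
step 1: pivot 2/19 → sign +
step 2: row/col 2 already zero → sign 0
signature = (1, 1, 1)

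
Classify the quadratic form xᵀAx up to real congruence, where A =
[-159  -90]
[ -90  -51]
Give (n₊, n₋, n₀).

step 0: pivot -159 → sign −
step 1: pivot -3/53 → sign −
signature = (0, 2, 0)

Answer: (0, 2, 0)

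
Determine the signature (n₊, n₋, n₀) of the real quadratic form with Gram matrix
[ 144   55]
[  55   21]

Answer: (1, 1, 0)

Derivation:
step 0: pivot 144 → sign +
step 1: pivot -1/144 → sign −
signature = (1, 1, 0)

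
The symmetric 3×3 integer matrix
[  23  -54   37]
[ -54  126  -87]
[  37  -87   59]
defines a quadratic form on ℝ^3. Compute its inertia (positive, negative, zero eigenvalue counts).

Answer: (1, 2, 0)

Derivation:
step 0: pivot 23 → sign +
step 1: pivot -18/23 → sign −
step 2: pivot -1/2 → sign −
signature = (1, 2, 0)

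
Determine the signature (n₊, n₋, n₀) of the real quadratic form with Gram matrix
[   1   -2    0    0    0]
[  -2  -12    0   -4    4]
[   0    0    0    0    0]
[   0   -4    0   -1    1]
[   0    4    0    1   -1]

Answer: (1, 1, 3)

Derivation:
step 0: pivot 1 → sign +
step 1: pivot -16 → sign −
step 2: row/col 2 already zero → sign 0
step 3: row/col 3 already zero → sign 0
step 4: row/col 4 already zero → sign 0
signature = (1, 1, 3)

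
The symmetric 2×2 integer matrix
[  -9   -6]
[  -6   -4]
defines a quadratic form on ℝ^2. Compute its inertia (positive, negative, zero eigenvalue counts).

step 0: pivot -9 → sign −
step 1: row/col 1 already zero → sign 0
signature = (0, 1, 1)

Answer: (0, 1, 1)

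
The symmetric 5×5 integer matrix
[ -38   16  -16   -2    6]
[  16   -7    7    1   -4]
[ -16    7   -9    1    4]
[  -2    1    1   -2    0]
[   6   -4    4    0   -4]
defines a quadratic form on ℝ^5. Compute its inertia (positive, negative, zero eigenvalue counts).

Answer: (1, 4, 0)

Derivation:
step 0: pivot -38 → sign −
step 1: pivot -5/19 → sign −
step 2: pivot -2 → sign −
step 3: pivot 1/5 → sign +
step 4: pivot -2 → sign −
signature = (1, 4, 0)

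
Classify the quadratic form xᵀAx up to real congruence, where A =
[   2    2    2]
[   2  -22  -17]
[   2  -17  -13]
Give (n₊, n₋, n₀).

step 0: pivot 2 → sign +
step 1: pivot -24 → sign −
step 2: pivot 1/24 → sign +
signature = (2, 1, 0)

Answer: (2, 1, 0)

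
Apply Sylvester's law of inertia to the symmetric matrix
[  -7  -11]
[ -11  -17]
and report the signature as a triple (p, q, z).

step 0: pivot -7 → sign −
step 1: pivot 2/7 → sign +
signature = (1, 1, 0)

Answer: (1, 1, 0)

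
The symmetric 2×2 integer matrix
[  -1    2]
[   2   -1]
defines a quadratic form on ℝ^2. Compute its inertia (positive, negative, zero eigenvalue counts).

step 0: pivot -1 → sign −
step 1: pivot 3 → sign +
signature = (1, 1, 0)

Answer: (1, 1, 0)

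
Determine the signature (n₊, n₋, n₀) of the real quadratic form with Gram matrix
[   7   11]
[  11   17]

step 0: pivot 7 → sign +
step 1: pivot -2/7 → sign −
signature = (1, 1, 0)

Answer: (1, 1, 0)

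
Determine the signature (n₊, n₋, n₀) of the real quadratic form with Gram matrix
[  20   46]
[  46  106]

step 0: pivot 20 → sign +
step 1: pivot 1/5 → sign +
signature = (2, 0, 0)

Answer: (2, 0, 0)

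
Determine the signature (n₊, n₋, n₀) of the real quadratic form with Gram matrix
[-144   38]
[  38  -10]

Answer: (1, 1, 0)

Derivation:
step 0: pivot -144 → sign −
step 1: pivot 1/36 → sign +
signature = (1, 1, 0)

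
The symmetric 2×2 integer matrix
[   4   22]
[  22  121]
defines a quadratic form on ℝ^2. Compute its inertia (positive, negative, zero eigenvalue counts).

Answer: (1, 0, 1)

Derivation:
step 0: pivot 4 → sign +
step 1: row/col 1 already zero → sign 0
signature = (1, 0, 1)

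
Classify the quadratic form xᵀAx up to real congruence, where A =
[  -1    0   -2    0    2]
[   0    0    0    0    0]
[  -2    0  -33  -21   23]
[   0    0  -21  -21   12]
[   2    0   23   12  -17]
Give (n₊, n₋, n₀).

step 0: pivot -1 → sign −
step 1: pivot -29 → sign −
step 2: pivot -168/29 → sign −
step 3: pivot -1/56 → sign −
step 4: row/col 4 already zero → sign 0
signature = (0, 4, 1)

Answer: (0, 4, 1)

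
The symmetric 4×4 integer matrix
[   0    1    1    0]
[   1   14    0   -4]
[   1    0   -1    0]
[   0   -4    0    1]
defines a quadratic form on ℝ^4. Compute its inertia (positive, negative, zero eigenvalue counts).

step 0: pivot 14 → sign +
step 1: pivot -1/14 → sign −
step 2: pivot 13 → sign +
step 3: pivot -3/13 → sign −
signature = (2, 2, 0)

Answer: (2, 2, 0)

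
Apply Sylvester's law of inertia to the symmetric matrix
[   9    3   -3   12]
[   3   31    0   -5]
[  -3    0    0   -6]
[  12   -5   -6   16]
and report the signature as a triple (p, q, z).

step 0: pivot 9 → sign +
step 1: pivot 30 → sign +
step 2: pivot -31/30 → sign −
step 3: pivot 3/31 → sign +
signature = (3, 1, 0)

Answer: (3, 1, 0)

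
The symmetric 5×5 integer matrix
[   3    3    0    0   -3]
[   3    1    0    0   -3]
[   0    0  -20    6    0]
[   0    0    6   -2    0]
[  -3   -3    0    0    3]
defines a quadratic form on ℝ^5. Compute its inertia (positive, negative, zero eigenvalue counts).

step 0: pivot 3 → sign +
step 1: pivot -2 → sign −
step 2: pivot -20 → sign −
step 3: pivot -1/5 → sign −
step 4: row/col 4 already zero → sign 0
signature = (1, 3, 1)

Answer: (1, 3, 1)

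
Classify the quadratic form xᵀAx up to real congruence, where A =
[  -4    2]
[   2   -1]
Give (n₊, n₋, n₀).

Answer: (0, 1, 1)

Derivation:
step 0: pivot -4 → sign −
step 1: row/col 1 already zero → sign 0
signature = (0, 1, 1)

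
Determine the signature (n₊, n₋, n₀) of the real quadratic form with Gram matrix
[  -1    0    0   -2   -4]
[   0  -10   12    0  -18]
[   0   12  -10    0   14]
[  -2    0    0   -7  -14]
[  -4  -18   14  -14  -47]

Answer: (2, 3, 0)

Derivation:
step 0: pivot -1 → sign −
step 1: pivot -10 → sign −
step 2: pivot 22/5 → sign +
step 3: pivot -3 → sign −
step 4: pivot 3/11 → sign +
signature = (2, 3, 0)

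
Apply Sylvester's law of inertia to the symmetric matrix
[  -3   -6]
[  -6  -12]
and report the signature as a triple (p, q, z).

Answer: (0, 1, 1)

Derivation:
step 0: pivot -3 → sign −
step 1: row/col 1 already zero → sign 0
signature = (0, 1, 1)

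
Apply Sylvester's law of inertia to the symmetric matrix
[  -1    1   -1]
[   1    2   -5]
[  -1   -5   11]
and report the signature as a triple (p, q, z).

Answer: (1, 1, 1)

Derivation:
step 0: pivot -1 → sign −
step 1: pivot 3 → sign +
step 2: row/col 2 already zero → sign 0
signature = (1, 1, 1)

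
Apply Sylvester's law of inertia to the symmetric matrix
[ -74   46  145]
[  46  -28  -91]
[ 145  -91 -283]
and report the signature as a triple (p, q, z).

step 0: pivot -74 → sign −
step 1: pivot 22/37 → sign +
step 2: pivot -3/22 → sign −
signature = (1, 2, 0)

Answer: (1, 2, 0)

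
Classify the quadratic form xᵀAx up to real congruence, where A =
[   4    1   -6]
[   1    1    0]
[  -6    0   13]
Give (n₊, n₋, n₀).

step 0: pivot 4 → sign +
step 1: pivot 3/4 → sign +
step 2: pivot 1 → sign +
signature = (3, 0, 0)

Answer: (3, 0, 0)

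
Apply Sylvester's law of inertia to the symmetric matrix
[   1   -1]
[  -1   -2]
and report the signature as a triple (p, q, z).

step 0: pivot 1 → sign +
step 1: pivot -3 → sign −
signature = (1, 1, 0)

Answer: (1, 1, 0)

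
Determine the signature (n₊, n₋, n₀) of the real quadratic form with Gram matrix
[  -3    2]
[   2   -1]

Answer: (1, 1, 0)

Derivation:
step 0: pivot -3 → sign −
step 1: pivot 1/3 → sign +
signature = (1, 1, 0)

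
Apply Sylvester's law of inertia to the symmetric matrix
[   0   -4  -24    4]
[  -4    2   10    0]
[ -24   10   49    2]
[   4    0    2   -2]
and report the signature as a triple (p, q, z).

Answer: (2, 1, 1)

Derivation:
step 0: pivot 2 → sign +
step 1: pivot -8 → sign −
step 2: pivot 1 → sign +
step 3: row/col 3 already zero → sign 0
signature = (2, 1, 1)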